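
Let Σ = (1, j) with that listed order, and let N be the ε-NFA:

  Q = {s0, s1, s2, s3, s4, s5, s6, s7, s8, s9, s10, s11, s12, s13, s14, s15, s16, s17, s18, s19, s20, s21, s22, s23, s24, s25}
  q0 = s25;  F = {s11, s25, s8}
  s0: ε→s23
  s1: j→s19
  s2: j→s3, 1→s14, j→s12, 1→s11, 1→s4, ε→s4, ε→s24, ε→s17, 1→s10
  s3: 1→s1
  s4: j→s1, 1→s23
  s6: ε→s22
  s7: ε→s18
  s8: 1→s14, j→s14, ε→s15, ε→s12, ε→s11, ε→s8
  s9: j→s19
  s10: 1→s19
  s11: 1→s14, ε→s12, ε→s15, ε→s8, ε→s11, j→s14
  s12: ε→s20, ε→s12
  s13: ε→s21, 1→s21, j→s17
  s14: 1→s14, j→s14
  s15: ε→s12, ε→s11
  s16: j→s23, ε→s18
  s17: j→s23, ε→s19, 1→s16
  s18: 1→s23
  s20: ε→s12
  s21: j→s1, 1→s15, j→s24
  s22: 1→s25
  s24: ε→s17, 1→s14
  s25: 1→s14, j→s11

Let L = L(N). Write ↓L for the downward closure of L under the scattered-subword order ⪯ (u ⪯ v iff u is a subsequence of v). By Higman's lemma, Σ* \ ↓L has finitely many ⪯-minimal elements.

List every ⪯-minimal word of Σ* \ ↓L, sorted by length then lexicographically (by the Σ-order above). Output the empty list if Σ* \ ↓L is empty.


|Q|=26, |F|=3, |δ|=54 (23 ε).
min D↑ (3 st, q0=0, F={1}): 0:1→1,j→2 1:1→1,j→1 2:1→1,j→1.
'1': N↓-sim [7, 1] end={s14} — reject; 1/1 single-dels accept.
'jj': N↓-sim [7, 6, 1] end={s14} ∉↓L; 2/2 deletions ∈↓L.
2 words, ⪯-incomp.

min(Σ*\↓L) = [1, jj].


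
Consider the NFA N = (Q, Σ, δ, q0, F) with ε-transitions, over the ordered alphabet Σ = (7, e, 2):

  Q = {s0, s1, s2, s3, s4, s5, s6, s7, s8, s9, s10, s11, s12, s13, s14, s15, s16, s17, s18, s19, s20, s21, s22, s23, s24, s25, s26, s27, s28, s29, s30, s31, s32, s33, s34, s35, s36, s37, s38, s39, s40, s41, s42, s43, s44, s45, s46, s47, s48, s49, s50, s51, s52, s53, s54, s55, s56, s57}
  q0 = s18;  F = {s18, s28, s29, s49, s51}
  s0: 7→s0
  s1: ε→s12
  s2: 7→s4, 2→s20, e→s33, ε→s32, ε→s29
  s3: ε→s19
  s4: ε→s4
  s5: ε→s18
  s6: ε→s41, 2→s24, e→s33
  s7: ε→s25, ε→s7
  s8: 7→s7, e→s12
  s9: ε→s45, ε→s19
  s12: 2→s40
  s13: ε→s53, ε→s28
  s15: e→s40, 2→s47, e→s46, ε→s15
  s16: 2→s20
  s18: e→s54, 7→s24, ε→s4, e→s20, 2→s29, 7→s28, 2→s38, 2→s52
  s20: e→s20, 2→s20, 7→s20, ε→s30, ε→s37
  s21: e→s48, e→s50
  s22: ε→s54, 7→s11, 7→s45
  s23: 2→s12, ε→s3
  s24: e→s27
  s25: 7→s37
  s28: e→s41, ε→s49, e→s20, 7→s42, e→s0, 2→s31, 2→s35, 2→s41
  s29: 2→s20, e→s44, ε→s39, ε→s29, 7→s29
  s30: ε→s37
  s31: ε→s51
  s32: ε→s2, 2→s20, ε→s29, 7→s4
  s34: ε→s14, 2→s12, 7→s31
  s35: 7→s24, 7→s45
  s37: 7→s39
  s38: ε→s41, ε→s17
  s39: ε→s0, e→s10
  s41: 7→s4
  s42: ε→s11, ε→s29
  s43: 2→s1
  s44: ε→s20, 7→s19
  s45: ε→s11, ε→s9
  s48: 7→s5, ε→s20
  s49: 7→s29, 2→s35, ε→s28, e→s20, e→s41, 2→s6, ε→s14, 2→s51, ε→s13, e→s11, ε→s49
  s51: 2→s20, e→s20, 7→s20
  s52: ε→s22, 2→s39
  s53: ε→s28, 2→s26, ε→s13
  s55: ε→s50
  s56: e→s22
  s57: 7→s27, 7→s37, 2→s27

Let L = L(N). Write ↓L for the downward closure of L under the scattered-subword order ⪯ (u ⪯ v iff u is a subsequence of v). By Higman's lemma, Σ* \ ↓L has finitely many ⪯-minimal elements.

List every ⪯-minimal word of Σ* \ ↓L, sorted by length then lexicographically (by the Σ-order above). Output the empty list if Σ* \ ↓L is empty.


Antichain: [e, 22, 772, 727].

|Q|=58, |F|=5, |δ|=112 (44 ε).
min D↑ (5 st, q0=0, F={2}): 0:7→1,e→2,2→3 1:7→3,e→2,2→4 2:7→2,e→2,2→2 3:7→3,e→2,2→2 4:7→2,e→2,2→2 (ε-aug+det+¬).
'e': N↓-sim [34, 14] end={s0,s10,s11,s19,s20,s27,s30,s33,s37,s39,s4,s41,…} — reject; 1/1 single-dels accept.
'22': run [34, 27, 8] end={s0,s10,s20,s24,s27,s30,s37,s39} — reject; 2/2 single-dels accept.
'772': |S_i|=[34, 28, 16, 6] end={s0,s10,s20,s30,s37,s39} ∉↓L; 3/3 del acc.
'727': N↓-sim [34, 28, 20, 13] end={s0,s10,s11,s19,s20,s24,s27,s30,s37,s39,s4,s45,…} ∉↓L; 3/3 deletions ∈↓L.
4 obstructions.


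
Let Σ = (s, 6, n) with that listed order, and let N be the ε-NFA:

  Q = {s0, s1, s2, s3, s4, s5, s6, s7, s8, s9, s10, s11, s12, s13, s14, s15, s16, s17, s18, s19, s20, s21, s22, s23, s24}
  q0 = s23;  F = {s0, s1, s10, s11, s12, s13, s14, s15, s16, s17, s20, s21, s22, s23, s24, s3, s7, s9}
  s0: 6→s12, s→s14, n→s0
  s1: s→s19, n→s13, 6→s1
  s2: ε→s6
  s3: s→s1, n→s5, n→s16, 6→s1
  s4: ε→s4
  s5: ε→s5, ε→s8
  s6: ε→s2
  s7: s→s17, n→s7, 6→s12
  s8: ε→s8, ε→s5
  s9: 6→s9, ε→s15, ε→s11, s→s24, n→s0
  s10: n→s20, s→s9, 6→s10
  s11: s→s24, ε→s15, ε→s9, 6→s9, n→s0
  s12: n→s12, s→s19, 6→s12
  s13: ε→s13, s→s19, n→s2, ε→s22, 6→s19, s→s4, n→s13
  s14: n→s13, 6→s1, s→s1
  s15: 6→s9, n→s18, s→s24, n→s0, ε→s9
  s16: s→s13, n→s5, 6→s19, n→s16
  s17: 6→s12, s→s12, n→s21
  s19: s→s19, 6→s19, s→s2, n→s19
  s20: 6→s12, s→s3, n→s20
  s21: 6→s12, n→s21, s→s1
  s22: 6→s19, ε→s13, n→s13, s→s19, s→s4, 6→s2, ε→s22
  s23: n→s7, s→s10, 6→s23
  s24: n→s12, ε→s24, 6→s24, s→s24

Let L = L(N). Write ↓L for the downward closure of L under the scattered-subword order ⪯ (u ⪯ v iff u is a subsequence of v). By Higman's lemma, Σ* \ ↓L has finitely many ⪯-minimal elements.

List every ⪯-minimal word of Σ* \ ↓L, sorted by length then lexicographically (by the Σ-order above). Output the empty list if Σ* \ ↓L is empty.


min(Σ*\↓L) = [n6s, nsss, sssns, snsn6].

|Q|=25, |F|=18, |δ|=82 (17 ε).
min D↑ (16 st, q0=0, F={11}): 0:s→1,6→0,n→2 1:s→3,6→1,n→4 2:s→5,6→6,n→2 3:s→7,6→3,n→8 4:s→9,6→6,n→4 5:s→6,6→6,n→10 6:s→11,6→6,n→6 7:s→7,6→7,n→6 8:s→12,6→6,n→8 9:s→13,6→13,n→14 10:s→13,6→6,n→10 11:s→11,6→11,n→11 12:s→13,6→13,n→15 13:s→11,6→13,n→15 14:s→15,6→11,n→14 15:s→11,6→11,n→15 [Hopcroft].
'n6s': run [25, 19, 8, 4] end={s19,s2,s4,s6} rej; 3/3 del acc.
'nsss': run [25, 19, 15, 8, 4] end={s19,s2,s4,s6} — reject; 4/4 deletions ∈↓L.
'sssns': N↓-sim [25, 23, 19, 10, 7, 4] end={s19,s2,s4,s6} ∉↓L; 5/5 single-dels accept.
'snsn6': |S_i|=[25, 23, 17, 12, 9, 3] end={s19,s2,s6} ∉↓L; 5/5 del acc.
4 words, ⪯-incomp.


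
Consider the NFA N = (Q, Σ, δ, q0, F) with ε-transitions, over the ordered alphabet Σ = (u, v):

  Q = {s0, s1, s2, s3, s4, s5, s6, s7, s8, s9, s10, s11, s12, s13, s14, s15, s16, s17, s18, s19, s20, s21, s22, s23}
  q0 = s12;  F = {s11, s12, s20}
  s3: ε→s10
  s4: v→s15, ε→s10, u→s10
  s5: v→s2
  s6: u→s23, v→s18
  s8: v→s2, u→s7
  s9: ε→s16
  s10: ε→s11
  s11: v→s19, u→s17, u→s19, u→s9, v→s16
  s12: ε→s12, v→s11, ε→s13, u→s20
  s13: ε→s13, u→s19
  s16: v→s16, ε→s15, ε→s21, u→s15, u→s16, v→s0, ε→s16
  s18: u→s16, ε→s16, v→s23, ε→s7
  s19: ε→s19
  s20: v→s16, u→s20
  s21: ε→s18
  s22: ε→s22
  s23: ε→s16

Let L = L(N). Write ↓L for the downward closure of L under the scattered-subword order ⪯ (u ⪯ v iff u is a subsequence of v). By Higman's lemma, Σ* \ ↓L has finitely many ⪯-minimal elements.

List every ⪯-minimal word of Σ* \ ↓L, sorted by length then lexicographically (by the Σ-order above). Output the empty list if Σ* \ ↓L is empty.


|Q|=24, |F|=3, |δ|=39 (16 ε).
min D↑ (4 st, q0=0, F={3}): 0:u→1,v→2 1:u→1,v→3 2:u→3,v→3 3:u→3,v→3.
'uv': |S_i|=[14, 11, 7] end={s0,s15,s16,s18,s21,s23,s7} — reject; 2/2 deletions ∈↓L.
'vu': |S_i|=[14, 11, 10] end={s0,s15,s16,s17,s18,s19,s21,s23,s7,s9} rej; 2/2 single-dels accept.
'vv': N↓-sim [14, 11, 8] end={s0,s15,s16,s18,s19,s21,s23,s7} ∉↓L; 2/2 del acc.
3 words, ⪯-incomp.

min(Σ*\↓L) = [uv, vu, vv].


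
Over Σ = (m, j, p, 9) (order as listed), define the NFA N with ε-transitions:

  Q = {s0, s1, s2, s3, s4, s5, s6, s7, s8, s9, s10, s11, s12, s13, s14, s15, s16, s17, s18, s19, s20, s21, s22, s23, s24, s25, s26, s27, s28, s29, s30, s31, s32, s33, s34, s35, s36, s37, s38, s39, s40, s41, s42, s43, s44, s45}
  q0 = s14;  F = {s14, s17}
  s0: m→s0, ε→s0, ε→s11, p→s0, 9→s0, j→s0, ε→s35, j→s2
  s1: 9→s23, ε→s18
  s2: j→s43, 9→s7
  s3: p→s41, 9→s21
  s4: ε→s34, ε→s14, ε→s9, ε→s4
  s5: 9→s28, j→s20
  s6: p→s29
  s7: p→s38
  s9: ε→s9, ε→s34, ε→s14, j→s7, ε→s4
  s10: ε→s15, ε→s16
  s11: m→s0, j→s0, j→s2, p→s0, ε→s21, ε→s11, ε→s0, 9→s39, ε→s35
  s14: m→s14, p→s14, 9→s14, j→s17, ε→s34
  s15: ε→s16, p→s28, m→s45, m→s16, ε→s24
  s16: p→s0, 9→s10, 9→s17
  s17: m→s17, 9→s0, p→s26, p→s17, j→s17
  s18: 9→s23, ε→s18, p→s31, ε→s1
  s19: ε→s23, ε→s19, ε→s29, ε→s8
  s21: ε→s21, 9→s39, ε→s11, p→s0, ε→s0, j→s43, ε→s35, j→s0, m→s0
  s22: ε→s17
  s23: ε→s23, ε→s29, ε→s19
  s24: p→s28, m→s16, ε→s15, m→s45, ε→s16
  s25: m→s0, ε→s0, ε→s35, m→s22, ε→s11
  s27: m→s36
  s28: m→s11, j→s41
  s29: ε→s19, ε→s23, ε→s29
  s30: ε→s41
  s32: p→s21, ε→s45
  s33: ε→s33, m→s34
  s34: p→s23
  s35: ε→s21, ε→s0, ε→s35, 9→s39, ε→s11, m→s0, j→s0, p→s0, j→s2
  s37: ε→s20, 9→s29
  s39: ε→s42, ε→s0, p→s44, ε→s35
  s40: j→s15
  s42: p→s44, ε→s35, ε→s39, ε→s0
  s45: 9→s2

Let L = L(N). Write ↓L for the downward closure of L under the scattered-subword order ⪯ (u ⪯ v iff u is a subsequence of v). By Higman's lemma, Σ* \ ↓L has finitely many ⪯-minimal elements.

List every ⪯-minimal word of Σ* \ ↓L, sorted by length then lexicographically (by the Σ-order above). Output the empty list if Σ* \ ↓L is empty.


|Q|=46, |F|=2, |δ|=120 (57 ε).
min D↑ (3 st, q0=0, F={2}): 0:m→0,j→1,p→0,9→0 1:m→1,j→1,p→1,9→2 2:m→2,j→2,p→2,9→2 (ε-aug+det+¬).
'j9': N↓-sim [19, 13, 11] end={s0,s11,s2,s21,s35,s38,s39,s42,s43,s44,s7} — reject; 2/2 single-dels accept.
1 words, ⪯-incomp.

A = [j9].


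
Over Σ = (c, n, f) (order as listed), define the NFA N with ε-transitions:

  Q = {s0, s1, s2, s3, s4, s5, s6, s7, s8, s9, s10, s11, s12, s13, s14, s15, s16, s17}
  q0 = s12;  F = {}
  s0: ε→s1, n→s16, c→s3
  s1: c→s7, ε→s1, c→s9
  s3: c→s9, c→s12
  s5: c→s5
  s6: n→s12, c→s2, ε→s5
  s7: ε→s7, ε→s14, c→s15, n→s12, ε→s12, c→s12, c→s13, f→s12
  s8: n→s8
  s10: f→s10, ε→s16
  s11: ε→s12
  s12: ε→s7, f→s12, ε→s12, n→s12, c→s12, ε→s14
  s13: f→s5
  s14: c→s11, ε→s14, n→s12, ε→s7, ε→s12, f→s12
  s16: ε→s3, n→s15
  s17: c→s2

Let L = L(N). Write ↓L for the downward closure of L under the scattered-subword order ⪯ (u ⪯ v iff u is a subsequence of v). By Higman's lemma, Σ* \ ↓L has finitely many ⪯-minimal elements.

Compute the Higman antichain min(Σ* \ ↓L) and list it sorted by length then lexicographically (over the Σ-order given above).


|Q|=18, |F|=0, |δ|=40 (15 ε).
min D↑ (1 st, q0=0, F={0}): 0:c→0,n→0,f→0 [Hopcroft].
ε ∈ L(D↑) — L = ∅.

Antichain: [ε].


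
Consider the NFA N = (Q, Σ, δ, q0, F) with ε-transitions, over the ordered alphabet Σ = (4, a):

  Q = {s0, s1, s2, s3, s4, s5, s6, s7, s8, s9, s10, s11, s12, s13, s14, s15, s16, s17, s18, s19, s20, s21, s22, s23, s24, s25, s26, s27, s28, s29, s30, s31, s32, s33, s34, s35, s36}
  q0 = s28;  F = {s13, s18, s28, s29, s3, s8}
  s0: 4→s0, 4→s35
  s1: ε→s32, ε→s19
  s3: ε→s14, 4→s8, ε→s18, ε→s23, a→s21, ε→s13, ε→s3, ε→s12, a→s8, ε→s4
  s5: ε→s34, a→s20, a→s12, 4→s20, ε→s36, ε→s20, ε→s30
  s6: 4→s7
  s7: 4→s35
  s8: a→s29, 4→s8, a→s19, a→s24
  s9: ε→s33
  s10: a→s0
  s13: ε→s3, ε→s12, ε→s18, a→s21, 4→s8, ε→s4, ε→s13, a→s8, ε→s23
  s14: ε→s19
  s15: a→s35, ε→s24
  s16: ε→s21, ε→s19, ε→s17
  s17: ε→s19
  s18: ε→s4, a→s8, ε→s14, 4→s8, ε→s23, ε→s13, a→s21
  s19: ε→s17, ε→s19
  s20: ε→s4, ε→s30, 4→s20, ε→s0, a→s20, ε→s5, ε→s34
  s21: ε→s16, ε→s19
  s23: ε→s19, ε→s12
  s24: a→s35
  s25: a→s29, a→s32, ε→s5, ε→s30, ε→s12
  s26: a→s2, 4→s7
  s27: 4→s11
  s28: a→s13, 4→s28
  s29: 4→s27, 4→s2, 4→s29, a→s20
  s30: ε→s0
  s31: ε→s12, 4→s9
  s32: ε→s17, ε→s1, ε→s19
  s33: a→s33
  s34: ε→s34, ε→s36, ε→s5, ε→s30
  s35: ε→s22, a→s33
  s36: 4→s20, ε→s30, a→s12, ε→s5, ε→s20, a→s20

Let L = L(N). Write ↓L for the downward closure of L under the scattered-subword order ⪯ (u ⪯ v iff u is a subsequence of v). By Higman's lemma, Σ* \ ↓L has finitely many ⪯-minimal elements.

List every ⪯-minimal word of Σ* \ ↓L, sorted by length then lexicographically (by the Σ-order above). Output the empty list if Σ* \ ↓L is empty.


A = [a4aa, aaaa].

|Q|=37, |F|=6, |δ|=99 (57 ε).
min D↑ (5 st, q0=0, F={4}): 0:4→0,a→1 1:4→2,a→2 2:4→2,a→3 3:4→3,a→4 4:4→4,a→4.
'a4aa': N↓-sim [27, 26, 19, 18, 11] end={s0,s12,s20,s22,s30,s33,s34,s35,s36,s4,s5} rej; 4/4 del acc.
'aaaa': |S_i|=[27, 26, 21, 18, 11] end={s0,s12,s20,s22,s30,s33,s34,s35,s36,s4,s5} rej; 4/4 single-dels accept.
2 minimals (antichain).


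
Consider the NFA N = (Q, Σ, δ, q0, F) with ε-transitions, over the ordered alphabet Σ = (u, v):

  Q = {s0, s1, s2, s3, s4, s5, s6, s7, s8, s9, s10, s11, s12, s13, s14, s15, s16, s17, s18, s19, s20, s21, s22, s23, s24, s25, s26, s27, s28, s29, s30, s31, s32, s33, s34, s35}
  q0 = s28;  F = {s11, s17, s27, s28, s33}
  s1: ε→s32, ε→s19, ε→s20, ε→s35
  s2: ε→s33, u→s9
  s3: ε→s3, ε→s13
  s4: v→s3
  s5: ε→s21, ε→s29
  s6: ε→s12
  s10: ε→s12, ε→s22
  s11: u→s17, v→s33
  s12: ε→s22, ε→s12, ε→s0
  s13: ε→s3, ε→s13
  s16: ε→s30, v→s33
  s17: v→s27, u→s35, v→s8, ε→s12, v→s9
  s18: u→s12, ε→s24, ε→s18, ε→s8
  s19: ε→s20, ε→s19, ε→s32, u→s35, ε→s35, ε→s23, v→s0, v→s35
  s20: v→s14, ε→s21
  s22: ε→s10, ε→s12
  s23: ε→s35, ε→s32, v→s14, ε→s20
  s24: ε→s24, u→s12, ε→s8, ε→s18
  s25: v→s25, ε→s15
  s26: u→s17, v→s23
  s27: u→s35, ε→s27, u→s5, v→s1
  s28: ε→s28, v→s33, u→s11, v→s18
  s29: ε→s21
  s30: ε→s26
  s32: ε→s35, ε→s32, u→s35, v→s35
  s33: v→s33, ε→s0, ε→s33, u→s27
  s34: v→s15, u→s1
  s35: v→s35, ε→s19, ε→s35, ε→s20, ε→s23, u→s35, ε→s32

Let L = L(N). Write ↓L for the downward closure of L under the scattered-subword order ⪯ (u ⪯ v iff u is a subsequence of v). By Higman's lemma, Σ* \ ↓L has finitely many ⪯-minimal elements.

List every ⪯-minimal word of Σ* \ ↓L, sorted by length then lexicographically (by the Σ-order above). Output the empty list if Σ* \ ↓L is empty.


|Q|=36, |F|=5, |δ|=83 (50 ε).
min D↑ (6 st, q0=0, F={5}): 0:u→1,v→2 1:u→3,v→2 2:u→4,v→2 3:u→5,v→4 4:u→5,v→5 5:u→5,v→5 [Hopcroft].
'uuu': |S_i|=[23, 20, 18, 10] end={s0,s14,s19,s20,s21,s23,s29,s32,s35,s5} rej; 3/3 deletions ∈↓L.
'vuu': |S_i|=[23, 20, 15, 10] end={s0,s14,s19,s20,s21,s23,s29,s32,s35,s5} — reject; 3/3 single-dels accept.
'vuv': N↓-sim [23, 20, 15, 9] end={s0,s1,s14,s19,s20,s21,s23,s32,s35} ∉↓L; 3/3 deletions ∈↓L.
'uuvv': run [23, 20, 18, 14, 9] end={s0,s1,s14,s19,s20,s21,s23,s32,s35} ∉↓L; 4/4 single-dels accept.
4 obstructions.

Antichain: [uuu, vuu, vuv, uuvv].


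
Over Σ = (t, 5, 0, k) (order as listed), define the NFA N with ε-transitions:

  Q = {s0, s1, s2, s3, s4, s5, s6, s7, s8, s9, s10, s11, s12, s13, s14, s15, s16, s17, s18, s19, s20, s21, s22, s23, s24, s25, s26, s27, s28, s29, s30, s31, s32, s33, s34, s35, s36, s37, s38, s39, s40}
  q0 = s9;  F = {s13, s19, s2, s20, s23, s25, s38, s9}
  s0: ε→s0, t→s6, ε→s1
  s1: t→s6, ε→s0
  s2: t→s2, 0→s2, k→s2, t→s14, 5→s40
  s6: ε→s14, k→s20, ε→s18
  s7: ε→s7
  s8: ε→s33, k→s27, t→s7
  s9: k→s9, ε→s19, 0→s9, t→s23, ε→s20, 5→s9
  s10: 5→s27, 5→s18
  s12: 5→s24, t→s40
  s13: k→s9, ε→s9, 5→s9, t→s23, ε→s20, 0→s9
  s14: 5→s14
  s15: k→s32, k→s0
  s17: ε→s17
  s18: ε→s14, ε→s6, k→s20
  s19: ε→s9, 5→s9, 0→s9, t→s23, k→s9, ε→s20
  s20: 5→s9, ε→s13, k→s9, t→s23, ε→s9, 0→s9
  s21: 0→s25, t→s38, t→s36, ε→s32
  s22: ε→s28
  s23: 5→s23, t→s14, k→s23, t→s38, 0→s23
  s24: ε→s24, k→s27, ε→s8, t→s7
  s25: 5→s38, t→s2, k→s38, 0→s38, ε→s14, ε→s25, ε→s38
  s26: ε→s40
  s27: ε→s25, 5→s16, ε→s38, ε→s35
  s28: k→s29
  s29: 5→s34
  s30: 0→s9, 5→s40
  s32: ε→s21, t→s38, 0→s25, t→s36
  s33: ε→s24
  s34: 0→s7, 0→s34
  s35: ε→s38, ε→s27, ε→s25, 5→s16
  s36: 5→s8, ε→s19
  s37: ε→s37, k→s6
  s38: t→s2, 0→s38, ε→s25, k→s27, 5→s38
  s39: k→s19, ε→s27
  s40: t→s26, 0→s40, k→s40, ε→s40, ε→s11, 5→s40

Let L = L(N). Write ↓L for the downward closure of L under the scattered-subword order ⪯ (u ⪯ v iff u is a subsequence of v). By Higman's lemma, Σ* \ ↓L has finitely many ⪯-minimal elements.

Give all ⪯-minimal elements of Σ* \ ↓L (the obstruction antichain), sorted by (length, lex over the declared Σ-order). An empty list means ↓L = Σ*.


|Q|=41, |F|=8, |δ|=110 (40 ε).
min D↑ (5 st, q0=0, F={4}): 0:t→1,5→0,0→0,k→0 1:t→2,5→1,0→1,k→1 2:t→3,5→2,0→2,k→2 3:t→3,5→4,0→3,k→3 4:t→4,5→4,0→4,k→4.
'ttt5': |S_i|=[15, 11, 10, 5, 4] end={s11,s14,s26,s40} ∉↓L; 4/4 deletions ∈↓L.
1 words, ⪯-incomp.

A = [ttt5].


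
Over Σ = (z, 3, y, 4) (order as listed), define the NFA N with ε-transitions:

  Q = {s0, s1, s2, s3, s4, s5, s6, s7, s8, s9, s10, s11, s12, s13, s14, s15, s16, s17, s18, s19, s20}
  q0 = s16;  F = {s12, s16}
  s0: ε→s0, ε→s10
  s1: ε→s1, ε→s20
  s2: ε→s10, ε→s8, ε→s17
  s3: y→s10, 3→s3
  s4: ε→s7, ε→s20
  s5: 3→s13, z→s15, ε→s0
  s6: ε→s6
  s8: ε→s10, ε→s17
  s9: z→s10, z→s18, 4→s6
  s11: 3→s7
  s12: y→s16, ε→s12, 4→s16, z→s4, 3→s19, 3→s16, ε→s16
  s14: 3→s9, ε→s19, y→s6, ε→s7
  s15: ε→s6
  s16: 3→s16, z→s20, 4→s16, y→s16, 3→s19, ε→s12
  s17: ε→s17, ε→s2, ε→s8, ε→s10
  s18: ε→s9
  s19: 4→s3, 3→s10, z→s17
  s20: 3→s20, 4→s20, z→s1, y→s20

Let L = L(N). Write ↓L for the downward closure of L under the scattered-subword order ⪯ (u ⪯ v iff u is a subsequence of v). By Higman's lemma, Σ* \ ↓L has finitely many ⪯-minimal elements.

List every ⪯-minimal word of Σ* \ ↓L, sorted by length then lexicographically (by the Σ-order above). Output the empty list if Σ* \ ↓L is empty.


A = [z].

|Q|=21, |F|=2, |δ|=51 (24 ε).
min D↑ (2 st, q0=0, F={1}): 0:z→1,3→0,y→0,4→0 1:z→1,3→1,y→1,4→1.
'z': |S_i|=[12, 8] end={s1,s10,s17,s2,s20,s4,s7,s8} — reject; 1/1 del acc.
1 minimals (antichain).


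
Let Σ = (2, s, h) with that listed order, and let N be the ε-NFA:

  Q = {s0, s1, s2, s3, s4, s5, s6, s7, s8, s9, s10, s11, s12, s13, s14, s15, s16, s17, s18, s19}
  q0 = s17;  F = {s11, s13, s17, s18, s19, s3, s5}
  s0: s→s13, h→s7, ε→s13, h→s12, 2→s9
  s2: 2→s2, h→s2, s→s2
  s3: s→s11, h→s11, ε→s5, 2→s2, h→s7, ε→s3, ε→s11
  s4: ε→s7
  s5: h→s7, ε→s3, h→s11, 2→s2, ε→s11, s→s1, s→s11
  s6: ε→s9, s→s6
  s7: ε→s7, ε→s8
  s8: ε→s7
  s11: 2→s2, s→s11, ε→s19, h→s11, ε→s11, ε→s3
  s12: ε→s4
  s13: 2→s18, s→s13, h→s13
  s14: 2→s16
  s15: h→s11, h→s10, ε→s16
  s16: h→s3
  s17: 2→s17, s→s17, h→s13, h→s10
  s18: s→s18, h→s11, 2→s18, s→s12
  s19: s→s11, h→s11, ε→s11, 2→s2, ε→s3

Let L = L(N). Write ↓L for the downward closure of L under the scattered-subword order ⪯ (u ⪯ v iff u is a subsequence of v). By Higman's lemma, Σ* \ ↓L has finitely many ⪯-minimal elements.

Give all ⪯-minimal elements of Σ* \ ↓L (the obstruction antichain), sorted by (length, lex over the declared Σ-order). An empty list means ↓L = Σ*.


Antichain: [h2h2].

|Q|=20, |F|=7, |δ|=56 (18 ε).
min D↑ (5 st, q0=0, F={4}): 0:2→0,s→0,h→1 1:2→2,s→1,h→1 2:2→2,s→2,h→3 3:2→4,s→3,h→3 4:2→4,s→4,h→4 (ε-aug+det+¬).
'h2h2': |S_i|=[14, 13, 11, 8, 1] end={s2} — reject; 4/4 deletions ∈↓L.
1 obstructions.


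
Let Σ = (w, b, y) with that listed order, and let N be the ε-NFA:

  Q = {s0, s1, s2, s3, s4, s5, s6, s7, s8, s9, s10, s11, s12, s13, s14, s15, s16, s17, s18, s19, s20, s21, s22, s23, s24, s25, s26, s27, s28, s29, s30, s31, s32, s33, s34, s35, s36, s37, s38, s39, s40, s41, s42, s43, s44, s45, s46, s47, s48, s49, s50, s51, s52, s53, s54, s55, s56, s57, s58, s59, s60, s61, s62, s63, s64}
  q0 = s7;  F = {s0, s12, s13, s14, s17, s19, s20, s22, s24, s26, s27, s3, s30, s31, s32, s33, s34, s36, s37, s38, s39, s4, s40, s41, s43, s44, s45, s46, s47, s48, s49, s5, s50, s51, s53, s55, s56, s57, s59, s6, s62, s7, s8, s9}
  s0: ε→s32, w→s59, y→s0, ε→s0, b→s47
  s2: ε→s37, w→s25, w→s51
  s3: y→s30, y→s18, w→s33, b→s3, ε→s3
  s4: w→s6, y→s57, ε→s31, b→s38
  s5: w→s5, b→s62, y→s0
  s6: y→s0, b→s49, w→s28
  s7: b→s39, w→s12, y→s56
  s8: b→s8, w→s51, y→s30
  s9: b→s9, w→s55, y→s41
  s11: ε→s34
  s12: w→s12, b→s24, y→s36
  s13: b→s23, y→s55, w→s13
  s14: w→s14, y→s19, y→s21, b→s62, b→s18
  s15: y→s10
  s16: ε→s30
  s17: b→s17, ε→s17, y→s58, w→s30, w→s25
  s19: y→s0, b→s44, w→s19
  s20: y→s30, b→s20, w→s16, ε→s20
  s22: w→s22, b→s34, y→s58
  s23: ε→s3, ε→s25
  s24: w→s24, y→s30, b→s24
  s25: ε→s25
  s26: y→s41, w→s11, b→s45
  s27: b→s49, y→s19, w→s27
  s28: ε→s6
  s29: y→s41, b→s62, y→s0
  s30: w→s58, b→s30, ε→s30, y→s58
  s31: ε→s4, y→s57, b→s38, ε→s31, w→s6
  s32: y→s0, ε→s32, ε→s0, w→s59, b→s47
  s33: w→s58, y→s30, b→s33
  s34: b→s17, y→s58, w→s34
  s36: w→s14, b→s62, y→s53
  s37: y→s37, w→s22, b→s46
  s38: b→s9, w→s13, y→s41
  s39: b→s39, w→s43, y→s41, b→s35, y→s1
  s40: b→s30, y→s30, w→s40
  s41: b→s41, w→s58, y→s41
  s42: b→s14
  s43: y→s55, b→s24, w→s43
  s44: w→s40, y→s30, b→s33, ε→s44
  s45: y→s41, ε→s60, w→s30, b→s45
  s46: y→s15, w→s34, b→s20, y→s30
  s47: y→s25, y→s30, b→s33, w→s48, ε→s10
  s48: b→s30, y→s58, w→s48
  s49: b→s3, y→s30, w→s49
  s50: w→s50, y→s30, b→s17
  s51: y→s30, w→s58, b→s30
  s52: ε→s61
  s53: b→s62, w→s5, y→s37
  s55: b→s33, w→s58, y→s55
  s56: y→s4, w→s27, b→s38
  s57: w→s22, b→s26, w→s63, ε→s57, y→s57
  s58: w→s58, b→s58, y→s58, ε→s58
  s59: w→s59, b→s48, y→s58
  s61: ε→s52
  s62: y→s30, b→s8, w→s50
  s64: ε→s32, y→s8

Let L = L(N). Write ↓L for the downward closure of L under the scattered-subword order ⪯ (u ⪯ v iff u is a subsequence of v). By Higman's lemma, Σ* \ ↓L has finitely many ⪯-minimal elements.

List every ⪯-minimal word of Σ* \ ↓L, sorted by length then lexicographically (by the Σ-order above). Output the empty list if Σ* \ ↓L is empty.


min(Σ*\↓L) = [byw, wbyy, ybbww, yyywy, wybwby, ywybbw].

|Q|=65, |F|=44, |δ|=178 (26 ε).
min D↑ (43 st, q0=0, F={16}): 0:w→1,b→2,y→3 1:w→1,b→4,y→5 2:w→6,b→2,y→7 3:w→8,b→9,y→10 4:w→4,b→4,y→11 5:w→12,b→13,y→14 6:w→6,b→4,y→15 7:w→16,b→7,y→7 8:w→8,b→17,y→18 9:w→19,b→20,y→7 10:w→21,b→9,y→22 11:w→16,b→11,y→16 12:w→12,b→13,y→18 13:w→23,b→24,y→11 14:w→25,b→13,y→26 15:w→16,b→27,y→15 16:w→16,b→16,y→16 17:w→17,b→28,y→11 18:w→18,b→29,y→30 19:w→19,b→28,y→15 20:w→15,b→20,y→7 21:w→21,b→17,y→30 22:w→31,b→32,y→22 23:w→23,b→33,y→11 24:w→34,b→24,y→11 25:w→25,b→13,y→30 26:w→31,b→35,y→26 27:w→16,b→27,y→11 28:w→27,b→28,y→11 29:w→36,b→27,y→11 30:w→37,b→38,y→30 31:w→31,b→39,y→16 32:w→39,b→40,y→7 33:w→11,b→33,y→16 34:w→16,b→11,y→11 35:w→39,b→41,y→11 36:w→36,b→11,y→11 37:w→37,b→42,y→16 38:w→42,b→27,y→11 39:w→39,b→33,y→16 40:w→11,b→40,y→7 41:w→11,b→41,y→11 42:w→42,b→11,y→16 (ε-aug+det+¬).
'byw': run [58, 37, 10, 1] end={s58} — reject; 3/3 deletions ∈↓L.
'wbyy': N↓-sim [58, 44, 24, 6, 2] end={s10,s58} rej; 4/4 single-dels accept.
'ybbww': run [58, 52, 32, 17, 7, 1] end={s58} ∉↓L; 5/5 deletions ∈↓L.
'yyywy': run [58, 52, 47, 27, 11, 1] end={s58} — reject; 5/5 deletions ∈↓L.
'wybwby': N↓-sim [58, 44, 32, 20, 10, 4, 1] end={s58} rej; 6/6 single-dels accept.
'ywybbw': run [58, 52, 35, 16, 9, 3, 1] end={s58} rej; 6/6 single-dels accept.
6 obstructions.


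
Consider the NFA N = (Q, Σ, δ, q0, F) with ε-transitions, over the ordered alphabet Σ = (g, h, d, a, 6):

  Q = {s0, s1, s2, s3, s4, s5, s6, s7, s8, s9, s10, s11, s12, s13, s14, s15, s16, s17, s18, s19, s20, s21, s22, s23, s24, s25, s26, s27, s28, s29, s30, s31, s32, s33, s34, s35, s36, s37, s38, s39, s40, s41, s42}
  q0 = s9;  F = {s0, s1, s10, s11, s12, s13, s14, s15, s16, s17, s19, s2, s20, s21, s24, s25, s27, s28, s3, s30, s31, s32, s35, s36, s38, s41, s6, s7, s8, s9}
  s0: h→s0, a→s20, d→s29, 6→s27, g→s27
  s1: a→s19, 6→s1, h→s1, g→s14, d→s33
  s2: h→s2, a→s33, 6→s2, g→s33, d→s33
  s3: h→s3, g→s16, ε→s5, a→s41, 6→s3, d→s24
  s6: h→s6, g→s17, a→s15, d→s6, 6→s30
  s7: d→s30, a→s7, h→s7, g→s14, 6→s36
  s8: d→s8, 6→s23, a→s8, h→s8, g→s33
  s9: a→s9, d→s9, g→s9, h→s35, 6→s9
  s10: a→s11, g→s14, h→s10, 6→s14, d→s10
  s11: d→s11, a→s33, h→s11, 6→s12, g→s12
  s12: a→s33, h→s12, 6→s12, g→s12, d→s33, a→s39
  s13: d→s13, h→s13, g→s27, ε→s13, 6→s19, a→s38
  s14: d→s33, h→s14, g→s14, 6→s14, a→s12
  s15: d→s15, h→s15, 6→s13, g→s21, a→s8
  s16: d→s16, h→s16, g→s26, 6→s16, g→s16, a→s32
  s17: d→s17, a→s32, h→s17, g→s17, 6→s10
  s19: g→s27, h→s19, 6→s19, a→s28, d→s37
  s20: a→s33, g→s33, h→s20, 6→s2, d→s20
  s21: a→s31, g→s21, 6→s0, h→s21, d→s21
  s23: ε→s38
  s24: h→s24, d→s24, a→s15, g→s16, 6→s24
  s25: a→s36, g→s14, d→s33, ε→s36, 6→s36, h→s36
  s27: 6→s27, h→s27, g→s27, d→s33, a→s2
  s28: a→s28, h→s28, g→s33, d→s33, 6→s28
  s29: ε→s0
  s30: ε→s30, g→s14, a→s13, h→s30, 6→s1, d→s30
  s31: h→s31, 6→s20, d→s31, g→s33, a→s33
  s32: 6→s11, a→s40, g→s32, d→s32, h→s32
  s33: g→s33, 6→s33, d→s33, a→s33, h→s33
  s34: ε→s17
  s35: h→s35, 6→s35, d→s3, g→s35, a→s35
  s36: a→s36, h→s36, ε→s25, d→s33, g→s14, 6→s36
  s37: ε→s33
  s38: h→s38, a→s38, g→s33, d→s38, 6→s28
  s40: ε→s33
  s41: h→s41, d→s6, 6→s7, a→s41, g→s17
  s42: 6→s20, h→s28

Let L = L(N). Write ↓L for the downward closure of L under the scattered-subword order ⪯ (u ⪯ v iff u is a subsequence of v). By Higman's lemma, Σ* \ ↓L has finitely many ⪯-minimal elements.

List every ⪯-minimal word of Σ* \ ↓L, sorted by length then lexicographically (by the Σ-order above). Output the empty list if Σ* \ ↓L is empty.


A = [hdgaa, hddaag, hda6gd, hda66d].

|Q|=43, |F|=30, |δ|=169 (10 ε).
min D↑ (30 st, q0=0, F={11}): 0:g→0,h→1,d→0,a→0,6→0 1:g→1,h→1,d→2,a→1,6→1 2:g→3,h→2,d→4,a→5,6→2 3:g→3,h→3,d→3,a→6,6→3 4:g→3,h→4,d→4,a→7,6→4 5:g→8,h→5,d→9,a→5,6→10 6:g→6,h→6,d→6,a→11,6→12 7:g→13,h→7,d→7,a→14,6→15 8:g→8,h→8,d→8,a→6,6→16 9:g→8,h→9,d→9,a→7,6→17 10:g→18,h→10,d→17,a→10,6→19 11:g→11,h→11,d→11,a→11,6→11 12:g→20,h→12,d→12,a→11,6→20 13:g→13,h→13,d→13,a→21,6→22 14:g→11,h→14,d→14,a→14,6→23 15:g→24,h→15,d→15,a→23,6→25 16:g→18,h→16,d→16,a→12,6→18 17:g→18,h→17,d→17,a→15,6→26 18:g→18,h→18,d→11,a→20,6→18 19:g→18,h→19,d→11,a→19,6→19 20:g→20,h→20,d→11,a→11,6→20 21:g→11,h→21,d→21,a→11,6→27 22:g→24,h→22,d→22,a→27,6→24 23:g→11,h→23,d→23,a→23,6→28 24:g→24,h→24,d→11,a→29,6→24 25:g→24,h→25,d→11,a→28,6→25 26:g→18,h→26,d→11,a→25,6→26 27:g→11,h→27,d→27,a→11,6→29 28:g→11,h→28,d→11,a→28,6→28 29:g→11,h→29,d→11,a→11,6→29 (ε-aug+det+¬).
'hdgaa': run [38, 37, 36, 18, 9, 3] end={s33,s39,s40} ∉↓L; 5/5 single-dels accept.
'hddaag': |S_i|=[38, 37, 36, 30, 21, 10, 1] end={s33} ∉↓L; 6/6 del acc.
'hda6gd': |S_i|=[38, 37, 36, 31, 22, 6, 1] end={s33} — reject; 6/6 del acc.
'hda66d': run [38, 37, 36, 31, 22, 12, 2] end={s33,s37} rej; 6/6 deletions ∈↓L.
4 minimals (antichain).


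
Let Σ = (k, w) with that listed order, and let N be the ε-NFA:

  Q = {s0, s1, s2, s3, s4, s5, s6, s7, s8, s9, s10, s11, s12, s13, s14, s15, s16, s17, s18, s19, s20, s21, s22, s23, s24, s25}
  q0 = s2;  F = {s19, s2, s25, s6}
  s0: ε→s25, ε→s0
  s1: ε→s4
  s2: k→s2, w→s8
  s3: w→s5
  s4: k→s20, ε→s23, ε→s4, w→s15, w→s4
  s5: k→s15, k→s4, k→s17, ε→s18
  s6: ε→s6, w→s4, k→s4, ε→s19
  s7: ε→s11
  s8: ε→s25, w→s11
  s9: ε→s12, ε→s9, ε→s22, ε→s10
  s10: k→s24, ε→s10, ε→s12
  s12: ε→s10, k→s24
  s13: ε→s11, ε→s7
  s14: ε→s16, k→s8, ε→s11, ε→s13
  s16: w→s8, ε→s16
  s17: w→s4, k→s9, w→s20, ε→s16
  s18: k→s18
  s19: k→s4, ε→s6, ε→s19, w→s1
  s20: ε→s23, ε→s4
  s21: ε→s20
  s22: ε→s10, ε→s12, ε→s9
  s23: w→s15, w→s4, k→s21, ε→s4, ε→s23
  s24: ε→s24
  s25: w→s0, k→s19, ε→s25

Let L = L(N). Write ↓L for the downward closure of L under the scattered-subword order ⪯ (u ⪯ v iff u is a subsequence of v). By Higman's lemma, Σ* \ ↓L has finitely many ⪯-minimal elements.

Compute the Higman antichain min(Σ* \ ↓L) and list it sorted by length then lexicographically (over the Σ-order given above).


|Q|=26, |F|=4, |δ|=63 (36 ε).
min D↑ (4 st, q0=0, F={3}): 0:k→0,w→1 1:k→2,w→1 2:k→3,w→3 3:k→3,w→3 [Hopcroft].
'wkk': N↓-sim [13, 12, 8, 5] end={s15,s20,s21,s23,s4} rej; 3/3 del acc.
'wkw': |S_i|=[13, 12, 8, 6] end={s1,s15,s20,s21,s23,s4} — reject; 3/3 single-dels accept.
2 obstructions.

A = [wkk, wkw].


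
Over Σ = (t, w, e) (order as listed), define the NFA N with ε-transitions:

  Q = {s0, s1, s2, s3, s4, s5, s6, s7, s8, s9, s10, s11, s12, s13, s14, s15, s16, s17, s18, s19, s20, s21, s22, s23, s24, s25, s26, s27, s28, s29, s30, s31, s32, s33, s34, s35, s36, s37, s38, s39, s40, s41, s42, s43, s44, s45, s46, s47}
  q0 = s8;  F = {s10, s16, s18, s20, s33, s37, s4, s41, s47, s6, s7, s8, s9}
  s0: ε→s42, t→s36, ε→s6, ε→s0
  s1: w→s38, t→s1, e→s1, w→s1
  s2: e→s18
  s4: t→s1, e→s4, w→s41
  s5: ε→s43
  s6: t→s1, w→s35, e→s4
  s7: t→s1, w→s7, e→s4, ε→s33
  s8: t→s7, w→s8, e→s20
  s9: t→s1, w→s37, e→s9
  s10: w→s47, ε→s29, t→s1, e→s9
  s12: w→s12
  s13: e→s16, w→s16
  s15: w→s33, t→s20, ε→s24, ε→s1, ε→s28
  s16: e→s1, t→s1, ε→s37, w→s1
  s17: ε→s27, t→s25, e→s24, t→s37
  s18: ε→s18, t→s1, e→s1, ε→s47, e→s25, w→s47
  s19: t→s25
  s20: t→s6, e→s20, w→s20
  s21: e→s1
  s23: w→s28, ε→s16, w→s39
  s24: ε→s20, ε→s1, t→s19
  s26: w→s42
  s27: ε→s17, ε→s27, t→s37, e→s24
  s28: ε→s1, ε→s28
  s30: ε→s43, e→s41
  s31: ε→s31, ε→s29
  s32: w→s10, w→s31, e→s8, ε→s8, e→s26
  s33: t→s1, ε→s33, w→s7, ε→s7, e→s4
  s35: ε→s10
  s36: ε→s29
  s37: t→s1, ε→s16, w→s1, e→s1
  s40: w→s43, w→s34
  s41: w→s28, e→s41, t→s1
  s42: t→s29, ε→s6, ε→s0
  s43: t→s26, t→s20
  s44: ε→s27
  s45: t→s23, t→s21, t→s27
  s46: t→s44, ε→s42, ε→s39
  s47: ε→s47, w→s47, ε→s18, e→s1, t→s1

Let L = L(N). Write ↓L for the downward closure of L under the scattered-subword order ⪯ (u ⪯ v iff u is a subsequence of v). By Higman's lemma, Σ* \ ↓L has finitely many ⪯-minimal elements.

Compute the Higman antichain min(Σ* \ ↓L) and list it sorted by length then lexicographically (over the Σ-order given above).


|Q|=48, |F|=13, |δ|=112 (36 ε).
min D↑ (11 st, q0=0, F={3}): 0:t→1,w→0,e→2 1:t→3,w→1,e→4 2:t→5,w→2,e→2 3:t→3,w→3,e→3 4:t→3,w→6,e→4 5:t→3,w→7,e→4 6:t→3,w→3,e→6 7:t→3,w→8,e→9 8:t→3,w→8,e→3 9:t→3,w→10,e→9 10:t→3,w→3,e→3.
'tt': |S_i|=[19, 17, 2] end={s1,s38} rej; 2/2 deletions ∈↓L.
'teww': N↓-sim [19, 17, 9, 6, 3] end={s1,s28,s38} — reject; 4/4 single-dels accept.
'etwwe': run [19, 16, 15, 13, 8, 3] end={s1,s25,s38} — reject; 5/5 deletions ∈↓L.
3 obstructions.

A = [tt, teww, etwwe].


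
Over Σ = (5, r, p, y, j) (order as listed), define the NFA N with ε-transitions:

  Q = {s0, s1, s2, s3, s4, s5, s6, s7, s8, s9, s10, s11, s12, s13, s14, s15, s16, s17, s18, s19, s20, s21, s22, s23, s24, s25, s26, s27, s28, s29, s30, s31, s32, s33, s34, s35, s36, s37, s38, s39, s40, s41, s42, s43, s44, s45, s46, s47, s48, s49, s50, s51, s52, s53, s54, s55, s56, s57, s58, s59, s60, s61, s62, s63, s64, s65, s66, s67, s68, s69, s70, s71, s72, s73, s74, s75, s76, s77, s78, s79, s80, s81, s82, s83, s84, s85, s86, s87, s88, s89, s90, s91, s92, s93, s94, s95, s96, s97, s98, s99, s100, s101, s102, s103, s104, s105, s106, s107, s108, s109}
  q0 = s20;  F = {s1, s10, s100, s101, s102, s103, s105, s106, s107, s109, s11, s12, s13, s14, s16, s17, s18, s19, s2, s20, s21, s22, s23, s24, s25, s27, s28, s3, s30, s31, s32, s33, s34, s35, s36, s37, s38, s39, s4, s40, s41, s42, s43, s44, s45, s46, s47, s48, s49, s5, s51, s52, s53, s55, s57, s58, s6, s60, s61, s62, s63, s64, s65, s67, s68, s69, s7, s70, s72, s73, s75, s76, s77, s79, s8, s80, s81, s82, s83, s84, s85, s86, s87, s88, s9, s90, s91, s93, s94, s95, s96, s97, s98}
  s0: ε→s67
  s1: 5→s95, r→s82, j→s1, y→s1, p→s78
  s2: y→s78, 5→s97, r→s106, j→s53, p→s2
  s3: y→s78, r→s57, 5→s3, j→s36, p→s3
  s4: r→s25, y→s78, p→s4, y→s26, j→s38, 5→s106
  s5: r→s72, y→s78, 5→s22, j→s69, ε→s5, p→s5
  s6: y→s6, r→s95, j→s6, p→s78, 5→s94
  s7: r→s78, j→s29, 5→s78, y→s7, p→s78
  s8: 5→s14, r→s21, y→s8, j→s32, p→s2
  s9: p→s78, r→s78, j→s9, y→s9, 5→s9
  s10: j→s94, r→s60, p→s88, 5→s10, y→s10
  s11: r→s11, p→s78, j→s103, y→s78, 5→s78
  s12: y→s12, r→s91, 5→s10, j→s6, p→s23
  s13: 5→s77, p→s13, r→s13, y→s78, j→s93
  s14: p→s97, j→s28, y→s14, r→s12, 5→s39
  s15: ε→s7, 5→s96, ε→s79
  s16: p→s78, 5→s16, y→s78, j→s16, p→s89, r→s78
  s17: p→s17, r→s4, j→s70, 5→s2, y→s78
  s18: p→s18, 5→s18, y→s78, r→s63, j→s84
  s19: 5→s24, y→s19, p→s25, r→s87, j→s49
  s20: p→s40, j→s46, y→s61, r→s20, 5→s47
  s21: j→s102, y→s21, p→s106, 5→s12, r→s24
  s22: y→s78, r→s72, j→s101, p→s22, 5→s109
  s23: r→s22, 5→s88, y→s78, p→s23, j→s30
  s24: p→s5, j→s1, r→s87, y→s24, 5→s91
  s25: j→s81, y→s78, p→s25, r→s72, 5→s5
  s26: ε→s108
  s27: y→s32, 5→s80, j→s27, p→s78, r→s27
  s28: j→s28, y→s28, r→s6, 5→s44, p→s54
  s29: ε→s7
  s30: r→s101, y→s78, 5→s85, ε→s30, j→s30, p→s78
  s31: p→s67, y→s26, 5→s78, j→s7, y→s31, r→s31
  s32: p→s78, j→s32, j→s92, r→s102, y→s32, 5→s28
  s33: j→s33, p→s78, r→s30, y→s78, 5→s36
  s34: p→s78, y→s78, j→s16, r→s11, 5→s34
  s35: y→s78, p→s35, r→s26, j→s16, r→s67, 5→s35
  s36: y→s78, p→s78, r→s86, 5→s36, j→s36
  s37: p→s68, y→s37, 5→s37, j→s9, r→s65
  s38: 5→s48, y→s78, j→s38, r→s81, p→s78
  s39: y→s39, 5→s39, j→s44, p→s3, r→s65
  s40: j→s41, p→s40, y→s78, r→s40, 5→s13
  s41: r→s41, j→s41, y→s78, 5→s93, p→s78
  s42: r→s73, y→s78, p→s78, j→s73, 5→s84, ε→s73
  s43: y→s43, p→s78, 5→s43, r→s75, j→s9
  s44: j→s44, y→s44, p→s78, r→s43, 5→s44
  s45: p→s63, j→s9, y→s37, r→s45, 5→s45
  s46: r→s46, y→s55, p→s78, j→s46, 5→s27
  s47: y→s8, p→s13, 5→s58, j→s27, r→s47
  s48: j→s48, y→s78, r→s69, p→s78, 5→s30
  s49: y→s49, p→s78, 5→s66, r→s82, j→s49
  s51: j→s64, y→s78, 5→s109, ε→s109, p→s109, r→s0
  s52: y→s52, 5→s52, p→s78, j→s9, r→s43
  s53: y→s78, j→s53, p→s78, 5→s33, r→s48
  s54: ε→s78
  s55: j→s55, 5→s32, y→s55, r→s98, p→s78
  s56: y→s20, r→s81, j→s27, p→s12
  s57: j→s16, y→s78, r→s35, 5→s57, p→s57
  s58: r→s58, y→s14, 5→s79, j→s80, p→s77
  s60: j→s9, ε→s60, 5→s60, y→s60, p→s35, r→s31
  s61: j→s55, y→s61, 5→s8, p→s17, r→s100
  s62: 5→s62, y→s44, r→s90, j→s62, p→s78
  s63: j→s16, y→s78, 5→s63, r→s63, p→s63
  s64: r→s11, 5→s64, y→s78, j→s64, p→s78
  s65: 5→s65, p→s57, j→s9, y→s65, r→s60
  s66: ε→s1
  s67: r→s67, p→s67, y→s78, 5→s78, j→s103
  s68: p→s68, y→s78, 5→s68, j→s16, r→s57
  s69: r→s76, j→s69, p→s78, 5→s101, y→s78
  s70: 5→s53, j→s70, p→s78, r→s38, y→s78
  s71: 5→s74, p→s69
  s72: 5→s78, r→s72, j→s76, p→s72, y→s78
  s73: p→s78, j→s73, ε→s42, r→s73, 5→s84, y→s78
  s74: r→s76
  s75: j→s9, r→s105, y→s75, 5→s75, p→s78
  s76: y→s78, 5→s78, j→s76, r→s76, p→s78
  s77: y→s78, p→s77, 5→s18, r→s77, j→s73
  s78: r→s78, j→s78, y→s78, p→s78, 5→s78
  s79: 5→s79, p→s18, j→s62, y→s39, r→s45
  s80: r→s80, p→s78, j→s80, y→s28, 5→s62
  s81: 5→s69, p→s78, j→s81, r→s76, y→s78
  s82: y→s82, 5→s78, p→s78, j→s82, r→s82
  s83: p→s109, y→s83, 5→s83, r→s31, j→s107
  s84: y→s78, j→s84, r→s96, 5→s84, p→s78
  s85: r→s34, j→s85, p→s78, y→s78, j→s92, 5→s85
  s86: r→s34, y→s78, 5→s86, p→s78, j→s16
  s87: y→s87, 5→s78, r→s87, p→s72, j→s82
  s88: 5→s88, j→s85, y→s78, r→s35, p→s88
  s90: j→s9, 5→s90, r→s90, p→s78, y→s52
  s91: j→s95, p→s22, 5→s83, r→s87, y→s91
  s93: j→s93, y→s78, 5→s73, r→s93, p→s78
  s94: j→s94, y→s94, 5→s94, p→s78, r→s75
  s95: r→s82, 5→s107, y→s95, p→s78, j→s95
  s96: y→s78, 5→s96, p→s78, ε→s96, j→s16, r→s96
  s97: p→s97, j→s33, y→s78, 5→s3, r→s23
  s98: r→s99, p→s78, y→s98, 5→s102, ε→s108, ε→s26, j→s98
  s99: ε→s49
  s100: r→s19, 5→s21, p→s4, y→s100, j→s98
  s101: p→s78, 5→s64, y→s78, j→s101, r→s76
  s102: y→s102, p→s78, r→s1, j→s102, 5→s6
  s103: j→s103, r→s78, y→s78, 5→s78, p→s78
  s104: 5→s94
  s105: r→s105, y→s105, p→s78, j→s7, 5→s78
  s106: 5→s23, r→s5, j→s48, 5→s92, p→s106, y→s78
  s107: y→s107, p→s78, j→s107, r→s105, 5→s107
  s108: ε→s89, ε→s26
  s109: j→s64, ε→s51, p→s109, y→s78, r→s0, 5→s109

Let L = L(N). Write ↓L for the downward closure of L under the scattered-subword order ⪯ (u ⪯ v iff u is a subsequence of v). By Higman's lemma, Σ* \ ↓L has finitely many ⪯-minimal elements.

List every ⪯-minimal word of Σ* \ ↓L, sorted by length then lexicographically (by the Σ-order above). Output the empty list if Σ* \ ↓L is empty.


min(Σ*\↓L) = [py, jp, yrrr5, 555rjr].

|Q|=110, |F|=93, |δ|=506 (20 ε).
min D↑ (92 st, q0=0, F={9}): 0:5→1,r→0,p→2,y→3,j→4 1:5→5,r→1,p→6,y→7,j→8 2:5→6,r→2,p→2,y→9,j→10 3:5→7,r→11,p→12,y→3,j→13 4:5→8,r→4,p→9,y→13,j→4 5:5→14,r→5,p→15,y→16,j→17 6:5→15,r→6,p→6,y→9,j→18 7:5→16,r→19,p→20,y→7,j→21 8:5→17,r→8,p→9,y→21,j→8 9:5→9,r→9,p→9,y→9,j→9 10:5→18,r→10,p→9,y→9,j→10 11:5→19,r→22,p→23,y→11,j→24 12:5→20,r→23,p→12,y→9,j→25 13:5→21,r→24,p→9,y→13,j→13 14:5→14,r→26,p→27,y→28,j→29 15:5→27,r→15,p→15,y→9,j→30 16:5→28,r→31,p→32,y→16,j→33 17:5→29,r→17,p→9,y→33,j→17 18:5→30,r→18,p→9,y→9,j→18 19:5→31,r→34,p→35,y→19,j→36 20:5→32,r→35,p→20,y→9,j→37 21:5→33,r→36,p→9,y→21,j→21 22:5→34,r→38,p→39,y→22,j→40 23:5→35,r→39,p→23,y→9,j→41 24:5→36,r→40,p→9,y→24,j→24 25:5→37,r→41,p→9,y→9,j→25 26:5→26,r→26,p→42,y→43,j→44 27:5→27,r→42,p→27,y→9,j→45 28:5→28,r→46,p→47,y→28,j→48 29:5→29,r→49,p→9,y→48,j→29 30:5→45,r→30,p→9,y→9,j→30 31:5→50,r→51,p→52,y→31,j→53 32:5→47,r→52,p→32,y→9,j→54 33:5→48,r→53,p→9,y→33,j→33 34:5→51,r→38,p→55,y→34,j→56 35:5→52,r→55,p→35,y→9,j→57 36:5→53,r→56,p→9,y→36,j→36 37:5→54,r→57,p→9,y→9,j→37 38:5→9,r→38,p→58,y→38,j→59 39:5→55,r→58,p→39,y→9,j→60 40:5→56,r→59,p→9,y→40,j→40 41:5→57,r→60,p→9,y→9,j→41 42:5→42,r→42,p→42,y→9,j→61 43:5→43,r→46,p→62,y→43,j→44 44:5→44,r→9,p→9,y→44,j→44 45:5→45,r→63,p→9,y→9,j→45 46:5→46,r→64,p→65,y→46,j→44 47:5→47,r→65,p→47,y→9,j→66 48:5→48,r→67,p→9,y→48,j→48 49:5→49,r→49,p→9,y→68,j→44 50:5→50,r→64,p→69,y→50,j→70 51:5→71,r→38,p→72,y→51,j→73 52:5→69,r→72,p→52,y→9,j→74 53:5→70,r→73,p→9,y→53,j→53 54:5→66,r→74,p→9,y→9,j→54 55:5→72,r→58,p→55,y→9,j→75 56:5→73,r→59,p→9,y→56,j→56 57:5→74,r→75,p→9,y→9,j→57 58:5→9,r→58,p→58,y→9,j→76 59:5→9,r→59,p→9,y→59,j→59 60:5→75,r→76,p→9,y→9,j→60 61:5→61,r→9,p→9,y→9,j→61 62:5→62,r→65,p→62,y→9,j→61 63:5→63,r→63,p→9,y→9,j→61 64:5→64,r→77,p→78,y→64,j→44 65:5→65,r→78,p→65,y→9,j→61 66:5→66,r→79,p→9,y→9,j→66 67:5→67,r→80,p→9,y→67,j→44 68:5→68,r→67,p→9,y→68,j→44 69:5→69,r→78,p→69,y→9,j→81 70:5→70,r→80,p→9,y→70,j→70 71:5→71,r→77,p→82,y→71,j→83 72:5→82,r→58,p→72,y→9,j→84 73:5→83,r→59,p→9,y→73,j→73 74:5→81,r→84,p→9,y→9,j→74 75:5→84,r→76,p→9,y→9,j→75 76:5→9,r→76,p→9,y→9,j→76 77:5→9,r→77,p→85,y→77,j→86 78:5→78,r→85,p→78,y→9,j→61 79:5→79,r→87,p→9,y→9,j→61 80:5→80,r→88,p→9,y→80,j→44 81:5→81,r→87,p→9,y→9,j→81 82:5→82,r→85,p→82,y→9,j→89 83:5→83,r→88,p→9,y→83,j→83 84:5→89,r→76,p→9,y→9,j→84 85:5→9,r→85,p→85,y→9,j→90 86:5→9,r→9,p→9,y→86,j→86 87:5→87,r→91,p→9,y→9,j→61 88:5→9,r→88,p→9,y→88,j→86 89:5→89,r→91,p→9,y→9,j→89 90:5→9,r→9,p→9,y→9,j→90 91:5→9,r→91,p→9,y→9,j→90 [Hopcroft].
'py': run [103, 54, 4] end={s108,s26,s78,s89} — reject; 2/2 deletions ∈↓L.
'jp': N↓-sim [103, 57, 3] end={s54,s78,s89} ∉↓L; 2/2 del acc.
'yrrr5': run [103, 82, 62, 41, 16, 1] end={s78} — reject; 5/5 deletions ∈↓L.
'555rjr': run [103, 86, 69, 47, 29, 7, 1] end={s78} — reject; 6/6 deletions ∈↓L.
4 words, ⪯-incomp.
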